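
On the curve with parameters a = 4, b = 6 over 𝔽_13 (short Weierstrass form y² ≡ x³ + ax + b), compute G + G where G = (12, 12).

tangent at (12, 12): λ = (3·12² + 4)/(2·12) ≡ 7/11. 11⁻¹ ≡ 6 (mod 13) since 11·6 = 66 ≡ 1, so λ ≡ 7·6 ≡ 3.
  x = λ² - 12 - 12 = 9 - 24 ≡ 11; y = λ·(12 - 11) - 12 ≡ 4. → (11, 4)

(11, 4)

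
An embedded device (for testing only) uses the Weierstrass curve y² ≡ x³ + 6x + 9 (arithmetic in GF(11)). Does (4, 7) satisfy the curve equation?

no

y² = 7² ≡ 5; x³ + 6x + 9 = 97 ≡ 9 (mod 11). 5 ≠ 9.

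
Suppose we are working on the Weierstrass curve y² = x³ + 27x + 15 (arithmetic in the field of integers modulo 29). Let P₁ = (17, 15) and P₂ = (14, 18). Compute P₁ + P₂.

(17, 15) + (14, 18). λ = (18 - 15)/(14 - 17) ≡ 3/26 mod 29. 26⁻¹ ≡ 19 (mod 29), so λ ≡ 28.
  x = λ² - 17 - 14 = 784 - 31 ≡ 28; y = λ·(17 - 28) - 15 ≡ 25. → (28, 25)

(28, 25)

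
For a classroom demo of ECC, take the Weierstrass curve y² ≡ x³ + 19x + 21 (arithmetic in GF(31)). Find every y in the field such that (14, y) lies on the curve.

none

x³ + 19x + 21 = 3031 ≡ 24 (mod 31).
24 is a non-residue mod 31; no y exists.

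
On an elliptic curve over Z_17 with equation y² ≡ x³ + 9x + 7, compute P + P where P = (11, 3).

tangent at (11, 3): λ = (3·11² + 9)/(2·3) ≡ 15/6. 6⁻¹ ≡ 3 (mod 17), so λ ≡ 15·3 ≡ 11.
  x = λ² - 11 - 11 = 121 - 22 ≡ 14; y = λ·(11 - 14) - 3 ≡ 15. → (14, 15)

(14, 15)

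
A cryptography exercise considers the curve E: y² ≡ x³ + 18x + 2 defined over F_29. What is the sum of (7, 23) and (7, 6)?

The two points share x = 7 and their y-coordinates satisfy 23 + 6 ≡ 0 (mod 29), so they are inverses. Their sum is the point at infinity.

O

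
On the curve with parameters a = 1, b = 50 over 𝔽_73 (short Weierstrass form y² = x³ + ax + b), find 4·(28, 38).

(7, 53)

Write P = (28, 38).
Double-and-add on 4 = (100)₂. Start with P = (28, 38) for the leading 1-bit.
double: tangent at (28, 38): λ = (3·28² + 1)/(2·38) ≡ 17/3. 3⁻¹ ≡ 49 (mod 73), so λ ≡ 17·49 ≡ 30.
  x = λ² - 28 - 28 = 900 - 56 ≡ 41; y = λ·(28 - 41) - 38 ≡ 10. → (41, 10)
double: tangent at (41, 10): λ = (3·41² + 1)/(2·10) ≡ 7/20. 20⁻¹ ≡ 11 (mod 73) since 20·11 = 220 ≡ 1, so λ ≡ 7·11 ≡ 4.
  x = λ² - 41 - 41 = 16 - 82 ≡ 7; y = λ·(41 - 7) - 10 ≡ 53. → (7, 53)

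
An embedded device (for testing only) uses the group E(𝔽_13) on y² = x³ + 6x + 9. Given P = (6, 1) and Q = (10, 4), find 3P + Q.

First 3P:
Repeated addition: build up to 3P.
2P: tangent at (6, 1): λ = (3·6² + 6)/(2·1) ≡ 10/2. 2⁻¹ ≡ 7 (mod 13) since 2·7 = 14 ≡ 1, so λ ≡ 10·7 ≡ 5.
  x = λ² - 6 - 6 = 25 - 12 ≡ 0; y = λ·(6 - 0) - 1 ≡ 3. → (0, 3)
3P: (0, 3) + (6, 1). λ = (1 - 3)/(6 - 0) ≡ 11/6 mod 13. 6⁻¹ ≡ 11 (mod 13), so λ ≡ 4.
  x = λ² - 0 - 6 = 16 - 6 ≡ 10; y = λ·(0 - 10) - 3 ≡ 9. → (10, 9)
3P = (10, 9).
Finally 3P + Q:
(10, 9) + (10, 4): same x and y₁ ≡ -y₂, so the sum is the point at infinity.

O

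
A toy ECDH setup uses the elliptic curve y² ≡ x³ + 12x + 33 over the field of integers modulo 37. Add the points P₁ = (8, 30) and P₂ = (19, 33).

(22, 20)

(8, 30) + (19, 33). λ = (33 - 30)/(19 - 8) ≡ 3/11 mod 37. 11⁻¹ ≡ 27 (mod 37) since 11·27 = 297 ≡ 1, so λ ≡ 7.
  x = λ² - 8 - 19 = 49 - 27 ≡ 22; y = λ·(8 - 22) - 30 ≡ 20. → (22, 20)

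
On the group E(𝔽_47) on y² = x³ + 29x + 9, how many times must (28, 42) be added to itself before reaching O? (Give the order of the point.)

2P: tangent at (28, 42): λ = (3·28² + 29)/(2·42) ≡ 31/37. 37⁻¹ ≡ 14 (mod 47) since 37·14 = 518 ≡ 1, so λ ≡ 31·14 ≡ 11.
  x = λ² - 28 - 28 = 121 - 56 ≡ 18; y = λ·(28 - 18) - 42 ≡ 21. → (18, 21)
3P: (18, 21) + (28, 42). λ = (42 - 21)/(28 - 18) ≡ 21/10 mod 47. 10⁻¹ ≡ 33 (mod 47) since 10·33 = 330 ≡ 1, so λ ≡ 35.
  x = λ² - 18 - 28 = 1225 - 46 ≡ 4; y = λ·(18 - 4) - 21 ≡ 46. → (4, 46)
4P: (4, 46) + (28, 42). λ = (42 - 46)/(28 - 4) ≡ 43/24 mod 47. 24⁻¹ ≡ 2 (mod 47), so λ ≡ 39.
  x = λ² - 4 - 28 = 1521 - 32 ≡ 32; y = λ·(4 - 32) - 46 ≡ 37. → (32, 37)
5P: (32, 37) + (28, 42). λ = (42 - 37)/(28 - 32) ≡ 5/43 mod 47. 43⁻¹ ≡ 35 (mod 47) since 43·35 = 1505 ≡ 1, so λ ≡ 34.
  x = λ² - 32 - 28 = 1156 - 60 ≡ 15; y = λ·(32 - 15) - 37 ≡ 24. → (15, 24)
6P: (15, 24) + (28, 42). λ = (42 - 24)/(28 - 15) ≡ 18/13 mod 47. 13⁻¹ ≡ 29 (mod 47) since 13·29 = 377 ≡ 1, so λ ≡ 5.
  x = λ² - 15 - 28 = 25 - 43 ≡ 29; y = λ·(15 - 29) - 24 ≡ 0. → (29, 0)
7P: (29, 0) + (28, 42). λ = (42 - 0)/(28 - 29) ≡ 42/46 mod 47. 46⁻¹ ≡ 46 (mod 47), so λ ≡ 5.
  x = λ² - 29 - 28 = 25 - 57 ≡ 15; y = λ·(29 - 15) - 0 ≡ 23. → (15, 23)
8P: (15, 23) + (28, 42). λ = (42 - 23)/(28 - 15) ≡ 19/13 mod 47. 13⁻¹ ≡ 29 (mod 47) since 13·29 = 377 ≡ 1, so λ ≡ 34.
  x = λ² - 15 - 28 = 1156 - 43 ≡ 32; y = λ·(15 - 32) - 23 ≡ 10. → (32, 10)
9P: (32, 10) + (28, 42). λ = (42 - 10)/(28 - 32) ≡ 32/43 mod 47. 43⁻¹ ≡ 35 (mod 47), so λ ≡ 39.
  x = λ² - 32 - 28 = 1521 - 60 ≡ 4; y = λ·(32 - 4) - 10 ≡ 1. → (4, 1)
10P: (4, 1) + (28, 42). λ = (42 - 1)/(28 - 4) ≡ 41/24 mod 47. 24⁻¹ ≡ 2 (mod 47), so λ ≡ 35.
  x = λ² - 4 - 28 = 1225 - 32 ≡ 18; y = λ·(4 - 18) - 1 ≡ 26. → (18, 26)
11P: (18, 26) + (28, 42). λ = (42 - 26)/(28 - 18) ≡ 16/10 mod 47. 10⁻¹ ≡ 33 (mod 47), so λ ≡ 11.
  x = λ² - 18 - 28 = 121 - 46 ≡ 28; y = λ·(18 - 28) - 26 ≡ 5. → (28, 5)
12P: (28, 5) + (28, 42): same x and y₁ ≡ -y₂, so the sum is O.
12P = O, so the order is 12.

12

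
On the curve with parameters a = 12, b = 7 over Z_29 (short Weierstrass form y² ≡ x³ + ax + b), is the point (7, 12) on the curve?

yes

y² = 12² ≡ 28; x³ + 12x + 7 = 434 ≡ 28 (mod 29). 28 = 28.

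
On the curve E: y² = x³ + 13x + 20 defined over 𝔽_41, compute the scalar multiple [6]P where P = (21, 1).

(9, 13)

Double-and-add on 6 = (110)₂. Start with P = (21, 1) for the leading 1-bit.
double: tangent at (21, 1): λ = (3·21² + 13)/(2·1) ≡ 24/2. 2⁻¹ ≡ 21 (mod 41) since 2·21 = 42 ≡ 1, so λ ≡ 24·21 ≡ 12.
  x = λ² - 21 - 21 = 144 - 42 ≡ 20; y = λ·(21 - 20) - 1 ≡ 11. → (20, 11)
add P: (20, 11) + (21, 1). λ = (1 - 11)/(21 - 20) ≡ 31/1 mod 41. 1⁻¹ ≡ 1 (mod 41) since 1·1 = 1 ≡ 1, so λ ≡ 31.
  x = λ² - 20 - 21 = 961 - 41 ≡ 18; y = λ·(20 - 18) - 11 ≡ 10. → (18, 10)
double: tangent at (18, 10): λ = (3·18² + 13)/(2·10) ≡ 1/20. 20⁻¹ ≡ 39 (mod 41), so λ ≡ 1·39 ≡ 39.
  x = λ² - 18 - 18 = 1521 - 36 ≡ 9; y = λ·(18 - 9) - 10 ≡ 13. → (9, 13)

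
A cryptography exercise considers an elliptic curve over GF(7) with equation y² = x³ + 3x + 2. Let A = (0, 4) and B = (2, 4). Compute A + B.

(5, 3)

(0, 4) + (2, 4). λ = (4 - 4)/(2 - 0) ≡ 0/2 mod 7. 2⁻¹ ≡ 4 (mod 7), so λ ≡ 0.
  x = λ² - 0 - 2 = 0 - 2 ≡ 5; y = λ·(0 - 5) - 4 ≡ 3. → (5, 3)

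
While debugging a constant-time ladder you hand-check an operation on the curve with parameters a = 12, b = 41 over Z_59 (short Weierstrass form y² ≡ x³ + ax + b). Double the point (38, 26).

tangent at (38, 26): λ = (3·38² + 12)/(2·26) ≡ 37/52. 52⁻¹ ≡ 42 (mod 59), so λ ≡ 37·42 ≡ 20.
  x = λ² - 38 - 38 = 400 - 76 ≡ 29; y = λ·(38 - 29) - 26 ≡ 36. → (29, 36)

(29, 36)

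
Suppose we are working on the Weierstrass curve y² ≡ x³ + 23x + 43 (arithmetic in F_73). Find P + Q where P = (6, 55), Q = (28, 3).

(47, 22)

(6, 55) + (28, 3). λ = (3 - 55)/(28 - 6) ≡ 21/22 mod 73. 22⁻¹ ≡ 10 (mod 73), so λ ≡ 64.
  x = λ² - 6 - 28 = 4096 - 34 ≡ 47; y = λ·(6 - 47) - 55 ≡ 22. → (47, 22)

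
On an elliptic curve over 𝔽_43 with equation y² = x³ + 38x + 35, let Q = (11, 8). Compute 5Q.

Repeated addition: build up to 5Q.
2Q: tangent at (11, 8): λ = (3·11² + 38)/(2·8) ≡ 14/16. 16⁻¹ ≡ 35 (mod 43) since 16·35 = 560 ≡ 1, so λ ≡ 14·35 ≡ 17.
  x = λ² - 11 - 11 = 289 - 22 ≡ 9; y = λ·(11 - 9) - 8 ≡ 26. → (9, 26)
3Q: (9, 26) + (11, 8). λ = (8 - 26)/(11 - 9) ≡ 25/2 mod 43. 2⁻¹ ≡ 22 (mod 43), so λ ≡ 34.
  x = λ² - 9 - 11 = 1156 - 20 ≡ 18; y = λ·(9 - 18) - 26 ≡ 12. → (18, 12)
4Q: (18, 12) + (11, 8). λ = (8 - 12)/(11 - 18) ≡ 39/36 mod 43. 36⁻¹ ≡ 6 (mod 43) since 36·6 = 216 ≡ 1, so λ ≡ 19.
  x = λ² - 18 - 11 = 361 - 29 ≡ 31; y = λ·(18 - 31) - 12 ≡ 42. → (31, 42)
5Q: (31, 42) + (11, 8). λ = (8 - 42)/(11 - 31) ≡ 9/23 mod 43. 23⁻¹ ≡ 15 (mod 43) since 23·15 = 345 ≡ 1, so λ ≡ 6.
  x = λ² - 31 - 11 = 36 - 42 ≡ 37; y = λ·(31 - 37) - 42 ≡ 8. → (37, 8)

(37, 8)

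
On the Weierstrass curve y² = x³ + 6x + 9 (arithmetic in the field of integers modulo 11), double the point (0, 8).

tangent at (0, 8): λ = (3·0² + 6)/(2·8) ≡ 6/5. 5⁻¹ ≡ 9 (mod 11), so λ ≡ 6·9 ≡ 10.
  x = λ² - 0 - 0 = 100 - 0 ≡ 1; y = λ·(0 - 1) - 8 ≡ 4. → (1, 4)

(1, 4)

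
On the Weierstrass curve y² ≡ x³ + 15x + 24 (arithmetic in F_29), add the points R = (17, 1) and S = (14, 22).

(17, 1) + (14, 22). λ = (22 - 1)/(14 - 17) ≡ 21/26 mod 29. 26⁻¹ ≡ 19 (mod 29) since 26·19 = 494 ≡ 1, so λ ≡ 22.
  x = λ² - 17 - 14 = 484 - 31 ≡ 18; y = λ·(17 - 18) - 1 ≡ 6. → (18, 6)

(18, 6)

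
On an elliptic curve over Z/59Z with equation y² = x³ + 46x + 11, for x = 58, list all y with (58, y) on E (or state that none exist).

none

x³ + 46x + 11 = 197791 ≡ 23 (mod 59).
23 is a non-residue mod 59; no y exists.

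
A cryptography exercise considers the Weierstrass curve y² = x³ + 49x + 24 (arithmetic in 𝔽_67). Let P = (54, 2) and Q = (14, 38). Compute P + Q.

(38, 64)

(54, 2) + (14, 38). λ = (38 - 2)/(14 - 54) ≡ 36/27 mod 67. 27⁻¹ ≡ 5 (mod 67) since 27·5 = 135 ≡ 1, so λ ≡ 46.
  x = λ² - 54 - 14 = 2116 - 68 ≡ 38; y = λ·(54 - 38) - 2 ≡ 64. → (38, 64)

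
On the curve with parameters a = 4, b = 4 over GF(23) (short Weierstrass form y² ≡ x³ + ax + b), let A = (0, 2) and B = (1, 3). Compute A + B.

(0, 2) + (1, 3). λ = (3 - 2)/(1 - 0) ≡ 1/1 mod 23. 1⁻¹ ≡ 1 (mod 23) since 1·1 = 1 ≡ 1, so λ ≡ 1.
  x = λ² - 0 - 1 = 1 - 1 ≡ 0; y = λ·(0 - 0) - 2 ≡ 21. → (0, 21)

(0, 21)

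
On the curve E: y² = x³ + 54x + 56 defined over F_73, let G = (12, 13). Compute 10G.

Repeated addition: build up to 10G.
2G: tangent at (12, 13): λ = (3·12² + 54)/(2·13) ≡ 48/26. 26⁻¹ ≡ 59 (mod 73), so λ ≡ 48·59 ≡ 58.
  x = λ² - 12 - 12 = 3364 - 24 ≡ 55; y = λ·(12 - 55) - 13 ≡ 48. → (55, 48)
3G: (55, 48) + (12, 13). λ = (13 - 48)/(12 - 55) ≡ 38/30 mod 73. 30⁻¹ ≡ 56 (mod 73) since 30·56 = 1680 ≡ 1, so λ ≡ 11.
  x = λ² - 55 - 12 = 121 - 67 ≡ 54; y = λ·(55 - 54) - 48 ≡ 36. → (54, 36)
4G: (54, 36) + (12, 13). λ = (13 - 36)/(12 - 54) ≡ 50/31 mod 73. 31⁻¹ ≡ 33 (mod 73), so λ ≡ 44.
  x = λ² - 54 - 12 = 1936 - 66 ≡ 45; y = λ·(54 - 45) - 36 ≡ 68. → (45, 68)
5G: (45, 68) + (12, 13). λ = (13 - 68)/(12 - 45) ≡ 18/40 mod 73. 40⁻¹ ≡ 42 (mod 73), so λ ≡ 26.
  x = λ² - 45 - 12 = 676 - 57 ≡ 35; y = λ·(45 - 35) - 68 ≡ 46. → (35, 46)
6G: (35, 46) + (12, 13). λ = (13 - 46)/(12 - 35) ≡ 40/50 mod 73. 50⁻¹ ≡ 19 (mod 73) since 50·19 = 950 ≡ 1, so λ ≡ 30.
  x = λ² - 35 - 12 = 900 - 47 ≡ 50; y = λ·(35 - 50) - 46 ≡ 15. → (50, 15)
7G: (50, 15) + (12, 13). λ = (13 - 15)/(12 - 50) ≡ 71/35 mod 73. 35⁻¹ ≡ 48 (mod 73), so λ ≡ 50.
  x = λ² - 50 - 12 = 2500 - 62 ≡ 29; y = λ·(50 - 29) - 15 ≡ 13. → (29, 13)
8G: (29, 13) + (12, 13). λ = (13 - 13)/(12 - 29) ≡ 0/56 mod 73. 56⁻¹ ≡ 30 (mod 73) since 56·30 = 1680 ≡ 1, so λ ≡ 0.
  x = λ² - 29 - 12 = 0 - 41 ≡ 32; y = λ·(29 - 32) - 13 ≡ 60. → (32, 60)
9G: (32, 60) + (12, 13). λ = (13 - 60)/(12 - 32) ≡ 26/53 mod 73. 53⁻¹ ≡ 62 (mod 73), so λ ≡ 6.
  x = λ² - 32 - 12 = 36 - 44 ≡ 65; y = λ·(32 - 65) - 60 ≡ 34. → (65, 34)
10G: (65, 34) + (12, 13). λ = (13 - 34)/(12 - 65) ≡ 52/20 mod 73. 20⁻¹ ≡ 11 (mod 73), so λ ≡ 61.
  x = λ² - 65 - 12 = 3721 - 77 ≡ 67; y = λ·(65 - 67) - 34 ≡ 63. → (67, 63)

(67, 63)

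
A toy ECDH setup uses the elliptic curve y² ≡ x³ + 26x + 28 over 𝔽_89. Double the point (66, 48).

(63, 33)

tangent at (66, 48): λ = (3·66² + 26)/(2·48) ≡ 11/7. 7⁻¹ ≡ 51 (mod 89), so λ ≡ 11·51 ≡ 27.
  x = λ² - 66 - 66 = 729 - 132 ≡ 63; y = λ·(66 - 63) - 48 ≡ 33. → (63, 33)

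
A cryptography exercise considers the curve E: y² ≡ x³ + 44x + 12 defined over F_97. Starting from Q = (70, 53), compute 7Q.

(0, 77)

Double-and-add on 7 = (111)₂. Start with Q = (70, 53) for the leading 1-bit.
double: tangent at (70, 53): λ = (3·70² + 44)/(2·53) ≡ 0/9. 9⁻¹ ≡ 54 (mod 97) since 9·54 = 486 ≡ 1, so λ ≡ 0·54 ≡ 0.
  x = λ² - 70 - 70 = 0 - 140 ≡ 54; y = λ·(70 - 54) - 53 ≡ 44. → (54, 44)
add Q: (54, 44) + (70, 53). λ = (53 - 44)/(70 - 54) ≡ 9/16 mod 97. 16⁻¹ ≡ 91 (mod 97), so λ ≡ 43.
  x = λ² - 54 - 70 = 1849 - 124 ≡ 76; y = λ·(54 - 76) - 44 ≡ 77. → (76, 77)
double: tangent at (76, 77): λ = (3·76² + 44)/(2·77) ≡ 9/57. 57⁻¹ ≡ 80 (mod 97) since 57·80 = 4560 ≡ 1, so λ ≡ 9·80 ≡ 41.
  x = λ² - 76 - 76 = 1681 - 152 ≡ 74; y = λ·(76 - 74) - 77 ≡ 5. → (74, 5)
add Q: (74, 5) + (70, 53). λ = (53 - 5)/(70 - 74) ≡ 48/93 mod 97. 93⁻¹ ≡ 24 (mod 97) since 93·24 = 2232 ≡ 1, so λ ≡ 85.
  x = λ² - 74 - 70 = 7225 - 144 ≡ 0; y = λ·(74 - 0) - 5 ≡ 77. → (0, 77)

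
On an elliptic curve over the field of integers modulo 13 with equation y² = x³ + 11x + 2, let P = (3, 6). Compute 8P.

Double-and-add on 8 = (1000)₂. Start with P = (3, 6) for the leading 1-bit.
double: tangent at (3, 6): λ = (3·3² + 11)/(2·6) ≡ 12/12. 12⁻¹ ≡ 12 (mod 13) since 12·12 = 144 ≡ 1, so λ ≡ 12·12 ≡ 1.
  x = λ² - 3 - 3 = 1 - 6 ≡ 8; y = λ·(3 - 8) - 6 ≡ 2. → (8, 2)
double: tangent at (8, 2): λ = (3·8² + 11)/(2·2) ≡ 8/4. 4⁻¹ ≡ 10 (mod 13), so λ ≡ 8·10 ≡ 2.
  x = λ² - 8 - 8 = 4 - 16 ≡ 1; y = λ·(8 - 1) - 2 ≡ 12. → (1, 12)
double: tangent at (1, 12): λ = (3·1² + 11)/(2·12) ≡ 1/11. 11⁻¹ ≡ 6 (mod 13) since 11·6 = 66 ≡ 1, so λ ≡ 1·6 ≡ 6.
  x = λ² - 1 - 1 = 36 - 2 ≡ 8; y = λ·(1 - 8) - 12 ≡ 11. → (8, 11)

(8, 11)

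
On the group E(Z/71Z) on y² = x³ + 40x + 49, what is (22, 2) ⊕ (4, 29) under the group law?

(65, 27)

(22, 2) + (4, 29). λ = (29 - 2)/(4 - 22) ≡ 27/53 mod 71. 53⁻¹ ≡ 67 (mod 71) since 53·67 = 3551 ≡ 1, so λ ≡ 34.
  x = λ² - 22 - 4 = 1156 - 26 ≡ 65; y = λ·(22 - 65) - 2 ≡ 27. → (65, 27)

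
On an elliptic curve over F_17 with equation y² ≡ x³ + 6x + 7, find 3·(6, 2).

Write G = (6, 2).
Repeated addition: build up to 3G.
2G: tangent at (6, 2): λ = (3·6² + 6)/(2·2) ≡ 12/4. 4⁻¹ ≡ 13 (mod 17), so λ ≡ 12·13 ≡ 3.
  x = λ² - 6 - 6 = 9 - 12 ≡ 14; y = λ·(6 - 14) - 2 ≡ 8. → (14, 8)
3G: (14, 8) + (6, 2). λ = (2 - 8)/(6 - 14) ≡ 11/9 mod 17. 9⁻¹ ≡ 2 (mod 17) since 9·2 = 18 ≡ 1, so λ ≡ 5.
  x = λ² - 14 - 6 = 25 - 20 ≡ 5; y = λ·(14 - 5) - 8 ≡ 3. → (5, 3)

(5, 3)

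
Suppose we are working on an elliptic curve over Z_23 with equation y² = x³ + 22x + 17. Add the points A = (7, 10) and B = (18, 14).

(7, 10) + (18, 14). λ = (14 - 10)/(18 - 7) ≡ 4/11 mod 23. 11⁻¹ ≡ 21 (mod 23) since 11·21 = 231 ≡ 1, so λ ≡ 15.
  x = λ² - 7 - 18 = 225 - 25 ≡ 16; y = λ·(7 - 16) - 10 ≡ 16. → (16, 16)

(16, 16)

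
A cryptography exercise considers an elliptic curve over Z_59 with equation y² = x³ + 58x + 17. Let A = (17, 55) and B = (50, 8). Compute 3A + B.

First 3A:
Repeated addition: build up to 3A.
2A: tangent at (17, 55): λ = (3·17² + 58)/(2·55) ≡ 40/51. 51⁻¹ ≡ 22 (mod 59) since 51·22 = 1122 ≡ 1, so λ ≡ 40·22 ≡ 54.
  x = λ² - 17 - 17 = 2916 - 34 ≡ 50; y = λ·(17 - 50) - 55 ≡ 51. → (50, 51)
3A: (50, 51) + (17, 55). λ = (55 - 51)/(17 - 50) ≡ 4/26 mod 59. 26⁻¹ ≡ 25 (mod 59), so λ ≡ 41.
  x = λ² - 50 - 17 = 1681 - 67 ≡ 21; y = λ·(50 - 21) - 51 ≡ 17. → (21, 17)
3A = (21, 17).
Finally 3A + B:
(21, 17) + (50, 8). λ = (8 - 17)/(50 - 21) ≡ 50/29 mod 59. 29⁻¹ ≡ 57 (mod 59), so λ ≡ 18.
  x = λ² - 21 - 50 = 324 - 71 ≡ 17; y = λ·(21 - 17) - 17 ≡ 55. → (17, 55)

(17, 55)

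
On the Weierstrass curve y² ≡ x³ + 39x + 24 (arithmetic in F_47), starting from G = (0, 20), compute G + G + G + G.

(17, 17)

Repeated addition: build up to 4G.
2G: tangent at (0, 20): λ = (3·0² + 39)/(2·20) ≡ 39/40. 40⁻¹ ≡ 20 (mod 47) since 40·20 = 800 ≡ 1, so λ ≡ 39·20 ≡ 28.
  x = λ² - 0 - 0 = 784 - 0 ≡ 32; y = λ·(0 - 32) - 20 ≡ 24. → (32, 24)
3G: (32, 24) + (0, 20). λ = (20 - 24)/(0 - 32) ≡ 43/15 mod 47. 15⁻¹ ≡ 22 (mod 47), so λ ≡ 6.
  x = λ² - 32 - 0 = 36 - 32 ≡ 4; y = λ·(32 - 4) - 24 ≡ 3. → (4, 3)
4G: (4, 3) + (0, 20). λ = (20 - 3)/(0 - 4) ≡ 17/43 mod 47. 43⁻¹ ≡ 35 (mod 47), so λ ≡ 31.
  x = λ² - 4 - 0 = 961 - 4 ≡ 17; y = λ·(4 - 17) - 3 ≡ 17. → (17, 17)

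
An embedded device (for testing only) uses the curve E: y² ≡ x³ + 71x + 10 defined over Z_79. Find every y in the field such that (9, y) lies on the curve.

x³ + 71x + 10 = 1378 ≡ 35 (mod 79).
35 is a non-residue mod 79; no y exists.

none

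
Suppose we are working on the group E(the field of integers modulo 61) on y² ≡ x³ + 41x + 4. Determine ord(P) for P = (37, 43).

2P: tangent at (37, 43): λ = (3·37² + 41)/(2·43) ≡ 0/25. 25⁻¹ ≡ 22 (mod 61), so λ ≡ 0·22 ≡ 0.
  x = λ² - 37 - 37 = 0 - 74 ≡ 48; y = λ·(37 - 48) - 43 ≡ 18. → (48, 18)
3P: (48, 18) + (37, 43). λ = (43 - 18)/(37 - 48) ≡ 25/50 mod 61. 50⁻¹ ≡ 11 (mod 61) since 50·11 = 550 ≡ 1, so λ ≡ 31.
  x = λ² - 48 - 37 = 961 - 85 ≡ 22; y = λ·(48 - 22) - 18 ≡ 56. → (22, 56)
4P: (22, 56) + (37, 43). λ = (43 - 56)/(37 - 22) ≡ 48/15 mod 61. 15⁻¹ ≡ 57 (mod 61), so λ ≡ 52.
  x = λ² - 22 - 37 = 2704 - 59 ≡ 22; y = λ·(22 - 22) - 56 ≡ 5. → (22, 5)
5P: (22, 5) + (37, 43). λ = (43 - 5)/(37 - 22) ≡ 38/15 mod 61. 15⁻¹ ≡ 57 (mod 61), so λ ≡ 31.
  x = λ² - 22 - 37 = 961 - 59 ≡ 48; y = λ·(22 - 48) - 5 ≡ 43. → (48, 43)
6P: (48, 43) + (37, 43). λ = (43 - 43)/(37 - 48) ≡ 0/50 mod 61. 50⁻¹ ≡ 11 (mod 61), so λ ≡ 0.
  x = λ² - 48 - 37 = 0 - 85 ≡ 37; y = λ·(48 - 37) - 43 ≡ 18. → (37, 18)
7P: (37, 18) + (37, 43): same x and y₁ ≡ -y₂, so the sum is ∞.
7P = ∞, so the order is 7.

7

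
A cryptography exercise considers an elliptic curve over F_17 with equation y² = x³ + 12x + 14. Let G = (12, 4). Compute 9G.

(11, 10)

Double-and-add on 9 = (1001)₂. Start with G = (12, 4) for the leading 1-bit.
double: tangent at (12, 4): λ = (3·12² + 12)/(2·4) ≡ 2/8. 8⁻¹ ≡ 15 (mod 17), so λ ≡ 2·15 ≡ 13.
  x = λ² - 12 - 12 = 169 - 24 ≡ 9; y = λ·(12 - 9) - 4 ≡ 1. → (9, 1)
double: tangent at (9, 1): λ = (3·9² + 12)/(2·1) ≡ 0/2. 2⁻¹ ≡ 9 (mod 17), so λ ≡ 0·9 ≡ 0.
  x = λ² - 9 - 9 = 0 - 18 ≡ 16; y = λ·(9 - 16) - 1 ≡ 16. → (16, 16)
double: tangent at (16, 16): λ = (3·16² + 12)/(2·16) ≡ 15/15. 15⁻¹ ≡ 8 (mod 17), so λ ≡ 15·8 ≡ 1.
  x = λ² - 16 - 16 = 1 - 32 ≡ 3; y = λ·(16 - 3) - 16 ≡ 14. → (3, 14)
add G: (3, 14) + (12, 4). λ = (4 - 14)/(12 - 3) ≡ 7/9 mod 17. 9⁻¹ ≡ 2 (mod 17), so λ ≡ 14.
  x = λ² - 3 - 12 = 196 - 15 ≡ 11; y = λ·(3 - 11) - 14 ≡ 10. → (11, 10)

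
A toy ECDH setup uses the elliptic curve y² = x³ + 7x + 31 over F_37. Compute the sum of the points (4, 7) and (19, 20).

(4, 7) + (19, 20). λ = (20 - 7)/(19 - 4) ≡ 13/15 mod 37. 15⁻¹ ≡ 5 (mod 37), so λ ≡ 28.
  x = λ² - 4 - 19 = 784 - 23 ≡ 21; y = λ·(4 - 21) - 7 ≡ 35. → (21, 35)

(21, 35)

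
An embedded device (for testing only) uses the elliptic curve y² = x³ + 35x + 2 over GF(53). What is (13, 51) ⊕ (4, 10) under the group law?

(26, 37)

(13, 51) + (4, 10). λ = (10 - 51)/(4 - 13) ≡ 12/44 mod 53. 44⁻¹ ≡ 47 (mod 53) since 44·47 = 2068 ≡ 1, so λ ≡ 34.
  x = λ² - 13 - 4 = 1156 - 17 ≡ 26; y = λ·(13 - 26) - 51 ≡ 37. → (26, 37)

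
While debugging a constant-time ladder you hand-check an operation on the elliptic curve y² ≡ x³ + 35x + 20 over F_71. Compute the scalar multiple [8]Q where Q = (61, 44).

Double-and-add on 8 = (1000)₂. Start with Q = (61, 44) for the leading 1-bit.
double: tangent at (61, 44): λ = (3·61² + 35)/(2·44) ≡ 51/17. 17⁻¹ ≡ 46 (mod 71), so λ ≡ 51·46 ≡ 3.
  x = λ² - 61 - 61 = 9 - 122 ≡ 29; y = λ·(61 - 29) - 44 ≡ 52. → (29, 52)
double: tangent at (29, 52): λ = (3·29² + 35)/(2·52) ≡ 2/33. 33⁻¹ ≡ 28 (mod 71), so λ ≡ 2·28 ≡ 56.
  x = λ² - 29 - 29 = 3136 - 58 ≡ 25; y = λ·(29 - 25) - 52 ≡ 30. → (25, 30)
double: tangent at (25, 30): λ = (3·25² + 35)/(2·30) ≡ 64/60. 60⁻¹ ≡ 58 (mod 71), so λ ≡ 64·58 ≡ 20.
  x = λ² - 25 - 25 = 400 - 50 ≡ 66; y = λ·(25 - 66) - 30 ≡ 2. → (66, 2)

(66, 2)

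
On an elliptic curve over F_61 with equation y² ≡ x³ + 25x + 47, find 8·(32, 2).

(35, 50)

Write G = (32, 2).
Double-and-add on 8 = (1000)₂. Start with G = (32, 2) for the leading 1-bit.
double: tangent at (32, 2): λ = (3·32² + 25)/(2·2) ≡ 47/4. 4⁻¹ ≡ 46 (mod 61), so λ ≡ 47·46 ≡ 27.
  x = λ² - 32 - 32 = 729 - 64 ≡ 55; y = λ·(32 - 55) - 2 ≡ 48. → (55, 48)
double: tangent at (55, 48): λ = (3·55² + 25)/(2·48) ≡ 11/35. 35⁻¹ ≡ 7 (mod 61), so λ ≡ 11·7 ≡ 16.
  x = λ² - 55 - 55 = 256 - 110 ≡ 24; y = λ·(55 - 24) - 48 ≡ 21. → (24, 21)
double: tangent at (24, 21): λ = (3·24² + 25)/(2·21) ≡ 45/42. 42⁻¹ ≡ 16 (mod 61) since 42·16 = 672 ≡ 1, so λ ≡ 45·16 ≡ 49.
  x = λ² - 24 - 24 = 2401 - 48 ≡ 35; y = λ·(24 - 35) - 21 ≡ 50. → (35, 50)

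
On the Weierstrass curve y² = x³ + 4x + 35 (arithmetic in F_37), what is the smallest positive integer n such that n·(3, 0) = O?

2P: (3, 0) + (3, 0): same x and y₁ ≡ -y₂, so the sum is O.
2P = O, so the order is 2.

2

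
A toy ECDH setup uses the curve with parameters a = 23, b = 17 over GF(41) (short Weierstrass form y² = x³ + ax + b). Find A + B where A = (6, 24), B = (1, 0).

(39, 39)

(6, 24) + (1, 0). λ = (0 - 24)/(1 - 6) ≡ 17/36 mod 41. 36⁻¹ ≡ 8 (mod 41), so λ ≡ 13.
  x = λ² - 6 - 1 = 169 - 7 ≡ 39; y = λ·(6 - 39) - 24 ≡ 39. → (39, 39)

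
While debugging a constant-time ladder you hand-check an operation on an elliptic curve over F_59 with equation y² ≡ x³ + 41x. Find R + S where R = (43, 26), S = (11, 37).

(43, 26) + (11, 37). λ = (37 - 26)/(11 - 43) ≡ 11/27 mod 59. 27⁻¹ ≡ 35 (mod 59), so λ ≡ 31.
  x = λ² - 43 - 11 = 961 - 54 ≡ 22; y = λ·(43 - 22) - 26 ≡ 35. → (22, 35)

(22, 35)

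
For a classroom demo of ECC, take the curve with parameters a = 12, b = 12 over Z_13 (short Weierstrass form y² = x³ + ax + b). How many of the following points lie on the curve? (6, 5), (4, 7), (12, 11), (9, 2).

1

(6, 5): 5² ≡ 12, rhs ≡ 1 → off.
(4, 7): 7² ≡ 10, rhs ≡ 7 → off.
(12, 11): 11² ≡ 4, rhs ≡ 12 → off.
(9, 2): 2² ≡ 4, rhs ≡ 4 → on.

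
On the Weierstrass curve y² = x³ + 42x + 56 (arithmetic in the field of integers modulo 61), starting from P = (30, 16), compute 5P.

(9, 59)

Repeated addition: build up to 5P.
2P: tangent at (30, 16): λ = (3·30² + 42)/(2·16) ≡ 58/32. 32⁻¹ ≡ 21 (mod 61) since 32·21 = 672 ≡ 1, so λ ≡ 58·21 ≡ 59.
  x = λ² - 30 - 30 = 3481 - 60 ≡ 5; y = λ·(30 - 5) - 16 ≡ 56. → (5, 56)
3P: (5, 56) + (30, 16). λ = (16 - 56)/(30 - 5) ≡ 21/25 mod 61. 25⁻¹ ≡ 22 (mod 61) since 25·22 = 550 ≡ 1, so λ ≡ 35.
  x = λ² - 5 - 30 = 1225 - 35 ≡ 31; y = λ·(5 - 31) - 56 ≡ 10. → (31, 10)
4P: (31, 10) + (30, 16). λ = (16 - 10)/(30 - 31) ≡ 6/60 mod 61. 60⁻¹ ≡ 60 (mod 61), so λ ≡ 55.
  x = λ² - 31 - 30 = 3025 - 61 ≡ 36; y = λ·(31 - 36) - 10 ≡ 20. → (36, 20)
5P: (36, 20) + (30, 16). λ = (16 - 20)/(30 - 36) ≡ 57/55 mod 61. 55⁻¹ ≡ 10 (mod 61), so λ ≡ 21.
  x = λ² - 36 - 30 = 441 - 66 ≡ 9; y = λ·(36 - 9) - 20 ≡ 59. → (9, 59)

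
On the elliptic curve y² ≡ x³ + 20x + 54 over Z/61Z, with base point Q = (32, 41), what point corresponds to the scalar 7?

Double-and-add on 7 = (111)₂. Start with Q = (32, 41) for the leading 1-bit.
double: tangent at (32, 41): λ = (3·32² + 20)/(2·41) ≡ 42/21. 21⁻¹ ≡ 32 (mod 61) since 21·32 = 672 ≡ 1, so λ ≡ 42·32 ≡ 2.
  x = λ² - 32 - 32 = 4 - 64 ≡ 1; y = λ·(32 - 1) - 41 ≡ 21. → (1, 21)
add Q: (1, 21) + (32, 41). λ = (41 - 21)/(32 - 1) ≡ 20/31 mod 61. 31⁻¹ ≡ 2 (mod 61) since 31·2 = 62 ≡ 1, so λ ≡ 40.
  x = λ² - 1 - 32 = 1600 - 33 ≡ 42; y = λ·(1 - 42) - 21 ≡ 47. → (42, 47)
double: tangent at (42, 47): λ = (3·42² + 20)/(2·47) ≡ 5/33. 33⁻¹ ≡ 37 (mod 61), so λ ≡ 5·37 ≡ 2.
  x = λ² - 42 - 42 = 4 - 84 ≡ 42; y = λ·(42 - 42) - 47 ≡ 14. → (42, 14)
add Q: (42, 14) + (32, 41). λ = (41 - 14)/(32 - 42) ≡ 27/51 mod 61. 51⁻¹ ≡ 6 (mod 61), so λ ≡ 40.
  x = λ² - 42 - 32 = 1600 - 74 ≡ 1; y = λ·(42 - 1) - 14 ≡ 40. → (1, 40)

(1, 40)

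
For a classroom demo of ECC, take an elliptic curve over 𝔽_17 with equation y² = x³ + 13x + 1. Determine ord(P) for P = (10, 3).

2P: tangent at (10, 3): λ = (3·10² + 13)/(2·3) ≡ 7/6. 6⁻¹ ≡ 3 (mod 17) since 6·3 = 18 ≡ 1, so λ ≡ 7·3 ≡ 4.
  x = λ² - 10 - 10 = 16 - 20 ≡ 13; y = λ·(10 - 13) - 3 ≡ 2. → (13, 2)
3P: (13, 2) + (10, 3). λ = (3 - 2)/(10 - 13) ≡ 1/14 mod 17. 14⁻¹ ≡ 11 (mod 17) since 14·11 = 154 ≡ 1, so λ ≡ 11.
  x = λ² - 13 - 10 = 121 - 23 ≡ 13; y = λ·(13 - 13) - 2 ≡ 15. → (13, 15)
4P: (13, 15) + (10, 3). λ = (3 - 15)/(10 - 13) ≡ 5/14 mod 17. 14⁻¹ ≡ 11 (mod 17), so λ ≡ 4.
  x = λ² - 13 - 10 = 16 - 23 ≡ 10; y = λ·(13 - 10) - 15 ≡ 14. → (10, 14)
5P: (10, 14) + (10, 3): same x and y₁ ≡ -y₂, so the sum is O.
5P = O, so the order is 5.

5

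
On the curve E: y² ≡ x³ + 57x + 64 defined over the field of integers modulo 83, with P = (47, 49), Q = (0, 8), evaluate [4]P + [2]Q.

First 4P:
Repeated addition: build up to 4P.
2P: tangent at (47, 49): λ = (3·47² + 57)/(2·49) ≡ 44/15. 15⁻¹ ≡ 72 (mod 83) since 15·72 = 1080 ≡ 1, so λ ≡ 44·72 ≡ 14.
  x = λ² - 47 - 47 = 196 - 94 ≡ 19; y = λ·(47 - 19) - 49 ≡ 11. → (19, 11)
3P: (19, 11) + (47, 49). λ = (49 - 11)/(47 - 19) ≡ 38/28 mod 83. 28⁻¹ ≡ 3 (mod 83) since 28·3 = 84 ≡ 1, so λ ≡ 31.
  x = λ² - 19 - 47 = 961 - 66 ≡ 65; y = λ·(19 - 65) - 11 ≡ 57. → (65, 57)
4P: (65, 57) + (47, 49). λ = (49 - 57)/(47 - 65) ≡ 75/65 mod 83. 65⁻¹ ≡ 23 (mod 83), so λ ≡ 65.
  x = λ² - 65 - 47 = 4225 - 112 ≡ 46; y = λ·(65 - 46) - 57 ≡ 16. → (46, 16)
4P = (46, 16).
Next 2Q:
Repeated addition: build up to 2Q.
2Q: tangent at (0, 8): λ = (3·0² + 57)/(2·8) ≡ 57/16. 16⁻¹ ≡ 26 (mod 83), so λ ≡ 57·26 ≡ 71.
  x = λ² - 0 - 0 = 5041 - 0 ≡ 61; y = λ·(0 - 61) - 8 ≡ 60. → (61, 60)
2Q = (61, 60).
Finally 4P + 2Q:
(46, 16) + (61, 60). λ = (60 - 16)/(61 - 46) ≡ 44/15 mod 83. 15⁻¹ ≡ 72 (mod 83) since 15·72 = 1080 ≡ 1, so λ ≡ 14.
  x = λ² - 46 - 61 = 196 - 107 ≡ 6; y = λ·(46 - 6) - 16 ≡ 46. → (6, 46)

(6, 46)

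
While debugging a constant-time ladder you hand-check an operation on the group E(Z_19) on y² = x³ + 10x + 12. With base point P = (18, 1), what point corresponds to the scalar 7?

Double-and-add on 7 = (111)₂. Start with P = (18, 1) for the leading 1-bit.
double: tangent at (18, 1): λ = (3·18² + 10)/(2·1) ≡ 13/2. 2⁻¹ ≡ 10 (mod 19) since 2·10 = 20 ≡ 1, so λ ≡ 13·10 ≡ 16.
  x = λ² - 18 - 18 = 256 - 36 ≡ 11; y = λ·(18 - 11) - 1 ≡ 16. → (11, 16)
add P: (11, 16) + (18, 1). λ = (1 - 16)/(18 - 11) ≡ 4/7 mod 19. 7⁻¹ ≡ 11 (mod 19) since 7·11 = 77 ≡ 1, so λ ≡ 6.
  x = λ² - 11 - 18 = 36 - 29 ≡ 7; y = λ·(11 - 7) - 16 ≡ 8. → (7, 8)
double: tangent at (7, 8): λ = (3·7² + 10)/(2·8) ≡ 5/16. 16⁻¹ ≡ 6 (mod 19), so λ ≡ 5·6 ≡ 11.
  x = λ² - 7 - 7 = 121 - 14 ≡ 12; y = λ·(7 - 12) - 8 ≡ 13. → (12, 13)
add P: (12, 13) + (18, 1). λ = (1 - 13)/(18 - 12) ≡ 7/6 mod 19. 6⁻¹ ≡ 16 (mod 19), so λ ≡ 17.
  x = λ² - 12 - 18 = 289 - 30 ≡ 12; y = λ·(12 - 12) - 13 ≡ 6. → (12, 6)

(12, 6)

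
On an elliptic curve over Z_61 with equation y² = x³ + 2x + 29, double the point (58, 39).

(3, 1)

tangent at (58, 39): λ = (3·58² + 2)/(2·39) ≡ 29/17. 17⁻¹ ≡ 18 (mod 61), so λ ≡ 29·18 ≡ 34.
  x = λ² - 58 - 58 = 1156 - 116 ≡ 3; y = λ·(58 - 3) - 39 ≡ 1. → (3, 1)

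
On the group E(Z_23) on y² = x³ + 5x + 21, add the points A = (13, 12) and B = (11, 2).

(1, 2)

(13, 12) + (11, 2). λ = (2 - 12)/(11 - 13) ≡ 13/21 mod 23. 21⁻¹ ≡ 11 (mod 23), so λ ≡ 5.
  x = λ² - 13 - 11 = 25 - 24 ≡ 1; y = λ·(13 - 1) - 12 ≡ 2. → (1, 2)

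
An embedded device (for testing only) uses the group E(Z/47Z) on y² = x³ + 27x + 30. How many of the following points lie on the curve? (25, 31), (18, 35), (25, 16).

3

(25, 31): 31² ≡ 21, rhs ≡ 21 → on.
(18, 35): 35² ≡ 3, rhs ≡ 3 → on.
(25, 16): 16² ≡ 21, rhs ≡ 21 → on.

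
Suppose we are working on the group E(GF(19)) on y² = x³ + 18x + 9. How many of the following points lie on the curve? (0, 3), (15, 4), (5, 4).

1

(0, 3): 3² ≡ 9, rhs ≡ 9 → on.
(15, 4): 4² ≡ 16, rhs ≡ 6 → off.
(5, 4): 4² ≡ 16, rhs ≡ 15 → off.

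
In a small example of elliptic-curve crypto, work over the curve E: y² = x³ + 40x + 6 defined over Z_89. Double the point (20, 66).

(65, 21)

tangent at (20, 66): λ = (3·20² + 40)/(2·66) ≡ 83/43. 43⁻¹ ≡ 29 (mod 89), so λ ≡ 83·29 ≡ 4.
  x = λ² - 20 - 20 = 16 - 40 ≡ 65; y = λ·(20 - 65) - 66 ≡ 21. → (65, 21)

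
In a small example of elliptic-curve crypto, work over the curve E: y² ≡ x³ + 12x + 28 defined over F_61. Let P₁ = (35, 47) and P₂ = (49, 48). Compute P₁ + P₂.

(24, 54)

(35, 47) + (49, 48). λ = (48 - 47)/(49 - 35) ≡ 1/14 mod 61. 14⁻¹ ≡ 48 (mod 61), so λ ≡ 48.
  x = λ² - 35 - 49 = 2304 - 84 ≡ 24; y = λ·(35 - 24) - 47 ≡ 54. → (24, 54)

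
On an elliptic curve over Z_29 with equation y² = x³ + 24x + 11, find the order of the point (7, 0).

2P: (7, 0) + (7, 0): same x and y₁ ≡ -y₂, so the sum is O.
2P = O, so the order is 2.

2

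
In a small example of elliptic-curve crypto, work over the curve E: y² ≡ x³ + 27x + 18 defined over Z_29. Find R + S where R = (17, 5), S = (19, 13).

(17, 5) + (19, 13). λ = (13 - 5)/(19 - 17) ≡ 8/2 mod 29. 2⁻¹ ≡ 15 (mod 29) since 2·15 = 30 ≡ 1, so λ ≡ 4.
  x = λ² - 17 - 19 = 16 - 36 ≡ 9; y = λ·(17 - 9) - 5 ≡ 27. → (9, 27)

(9, 27)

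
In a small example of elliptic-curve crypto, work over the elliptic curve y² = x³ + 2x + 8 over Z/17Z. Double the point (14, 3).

tangent at (14, 3): λ = (3·14² + 2)/(2·3) ≡ 12/6. 6⁻¹ ≡ 3 (mod 17) since 6·3 = 18 ≡ 1, so λ ≡ 12·3 ≡ 2.
  x = λ² - 14 - 14 = 4 - 28 ≡ 10; y = λ·(14 - 10) - 3 ≡ 5. → (10, 5)

(10, 5)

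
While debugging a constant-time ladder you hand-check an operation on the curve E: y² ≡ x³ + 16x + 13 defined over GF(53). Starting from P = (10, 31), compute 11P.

(14, 15)

Double-and-add on 11 = (1011)₂. Start with P = (10, 31) for the leading 1-bit.
double: tangent at (10, 31): λ = (3·10² + 16)/(2·31) ≡ 51/9. 9⁻¹ ≡ 6 (mod 53) since 9·6 = 54 ≡ 1, so λ ≡ 51·6 ≡ 41.
  x = λ² - 10 - 10 = 1681 - 20 ≡ 18; y = λ·(10 - 18) - 31 ≡ 12. → (18, 12)
double: tangent at (18, 12): λ = (3·18² + 16)/(2·12) ≡ 34/24. 24⁻¹ ≡ 42 (mod 53), so λ ≡ 34·42 ≡ 50.
  x = λ² - 18 - 18 = 2500 - 36 ≡ 26; y = λ·(18 - 26) - 12 ≡ 12. → (26, 12)
add P: (26, 12) + (10, 31). λ = (31 - 12)/(10 - 26) ≡ 19/37 mod 53. 37⁻¹ ≡ 43 (mod 53), so λ ≡ 22.
  x = λ² - 26 - 10 = 484 - 36 ≡ 24; y = λ·(26 - 24) - 12 ≡ 32. → (24, 32)
double: tangent at (24, 32): λ = (3·24² + 16)/(2·32) ≡ 48/11. 11⁻¹ ≡ 29 (mod 53), so λ ≡ 48·29 ≡ 14.
  x = λ² - 24 - 24 = 196 - 48 ≡ 42; y = λ·(24 - 42) - 32 ≡ 34. → (42, 34)
add P: (42, 34) + (10, 31). λ = (31 - 34)/(10 - 42) ≡ 50/21 mod 53. 21⁻¹ ≡ 48 (mod 53), so λ ≡ 15.
  x = λ² - 42 - 10 = 225 - 52 ≡ 14; y = λ·(42 - 14) - 34 ≡ 15. → (14, 15)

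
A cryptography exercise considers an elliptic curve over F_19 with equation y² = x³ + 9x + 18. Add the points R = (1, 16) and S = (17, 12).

(7, 14)

(1, 16) + (17, 12). λ = (12 - 16)/(17 - 1) ≡ 15/16 mod 19. 16⁻¹ ≡ 6 (mod 19) since 16·6 = 96 ≡ 1, so λ ≡ 14.
  x = λ² - 1 - 17 = 196 - 18 ≡ 7; y = λ·(1 - 7) - 16 ≡ 14. → (7, 14)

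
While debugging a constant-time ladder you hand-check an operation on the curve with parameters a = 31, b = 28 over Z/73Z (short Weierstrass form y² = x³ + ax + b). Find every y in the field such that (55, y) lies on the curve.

x³ + 31x + 28 = 168108 ≡ 62 (mod 73).
62 is a non-residue mod 73; no y exists.

none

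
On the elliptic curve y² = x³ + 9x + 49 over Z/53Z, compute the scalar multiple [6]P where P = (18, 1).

Repeated addition: build up to 6P.
2P: tangent at (18, 1): λ = (3·18² + 9)/(2·1) ≡ 27/2. 2⁻¹ ≡ 27 (mod 53), so λ ≡ 27·27 ≡ 40.
  x = λ² - 18 - 18 = 1600 - 36 ≡ 27; y = λ·(18 - 27) - 1 ≡ 10. → (27, 10)
3P: (27, 10) + (18, 1). λ = (1 - 10)/(18 - 27) ≡ 44/44 mod 53. 44⁻¹ ≡ 47 (mod 53), so λ ≡ 1.
  x = λ² - 27 - 18 = 1 - 45 ≡ 9; y = λ·(27 - 9) - 10 ≡ 8. → (9, 8)
4P: (9, 8) + (18, 1). λ = (1 - 8)/(18 - 9) ≡ 46/9 mod 53. 9⁻¹ ≡ 6 (mod 53), so λ ≡ 11.
  x = λ² - 9 - 18 = 121 - 27 ≡ 41; y = λ·(9 - 41) - 8 ≡ 11. → (41, 11)
5P: (41, 11) + (18, 1). λ = (1 - 11)/(18 - 41) ≡ 43/30 mod 53. 30⁻¹ ≡ 23 (mod 53), so λ ≡ 35.
  x = λ² - 41 - 18 = 1225 - 59 ≡ 0; y = λ·(41 - 0) - 11 ≡ 46. → (0, 46)
6P: (0, 46) + (18, 1). λ = (1 - 46)/(18 - 0) ≡ 8/18 mod 53. 18⁻¹ ≡ 3 (mod 53), so λ ≡ 24.
  x = λ² - 0 - 18 = 576 - 18 ≡ 28; y = λ·(0 - 28) - 46 ≡ 24. → (28, 24)

(28, 24)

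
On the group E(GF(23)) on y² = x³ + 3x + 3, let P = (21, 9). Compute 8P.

Repeated addition: build up to 8P.
2P: tangent at (21, 9): λ = (3·21² + 3)/(2·9) ≡ 15/18. 18⁻¹ ≡ 9 (mod 23), so λ ≡ 15·9 ≡ 20.
  x = λ² - 21 - 21 = 400 - 42 ≡ 13; y = λ·(21 - 13) - 9 ≡ 13. → (13, 13)
3P: (13, 13) + (21, 9). λ = (9 - 13)/(21 - 13) ≡ 19/8 mod 23. 8⁻¹ ≡ 3 (mod 23), so λ ≡ 11.
  x = λ² - 13 - 21 = 121 - 34 ≡ 18; y = λ·(13 - 18) - 13 ≡ 1. → (18, 1)
4P: (18, 1) + (21, 9). λ = (9 - 1)/(21 - 18) ≡ 8/3 mod 23. 3⁻¹ ≡ 8 (mod 23), so λ ≡ 18.
  x = λ² - 18 - 21 = 324 - 39 ≡ 9; y = λ·(18 - 9) - 1 ≡ 0. → (9, 0)
5P: (9, 0) + (21, 9). λ = (9 - 0)/(21 - 9) ≡ 9/12 mod 23. 12⁻¹ ≡ 2 (mod 23), so λ ≡ 18.
  x = λ² - 9 - 21 = 324 - 30 ≡ 18; y = λ·(9 - 18) - 0 ≡ 22. → (18, 22)
6P: (18, 22) + (21, 9). λ = (9 - 22)/(21 - 18) ≡ 10/3 mod 23. 3⁻¹ ≡ 8 (mod 23), so λ ≡ 11.
  x = λ² - 18 - 21 = 121 - 39 ≡ 13; y = λ·(18 - 13) - 22 ≡ 10. → (13, 10)
7P: (13, 10) + (21, 9). λ = (9 - 10)/(21 - 13) ≡ 22/8 mod 23. 8⁻¹ ≡ 3 (mod 23), so λ ≡ 20.
  x = λ² - 13 - 21 = 400 - 34 ≡ 21; y = λ·(13 - 21) - 10 ≡ 14. → (21, 14)
8P: (21, 14) + (21, 9): same x and y₁ ≡ -y₂, so the sum is 𝒪.

O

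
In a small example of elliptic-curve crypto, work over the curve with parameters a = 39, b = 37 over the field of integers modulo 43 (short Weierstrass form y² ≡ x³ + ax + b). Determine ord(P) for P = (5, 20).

2P: tangent at (5, 20): λ = (3·5² + 39)/(2·20) ≡ 28/40. 40⁻¹ ≡ 14 (mod 43) since 40·14 = 560 ≡ 1, so λ ≡ 28·14 ≡ 5.
  x = λ² - 5 - 5 = 25 - 10 ≡ 15; y = λ·(5 - 15) - 20 ≡ 16. → (15, 16)
3P: (15, 16) + (5, 20). λ = (20 - 16)/(5 - 15) ≡ 4/33 mod 43. 33⁻¹ ≡ 30 (mod 43), so λ ≡ 34.
  x = λ² - 15 - 5 = 1156 - 20 ≡ 18; y = λ·(15 - 18) - 16 ≡ 11. → (18, 11)
4P: (18, 11) + (5, 20). λ = (20 - 11)/(5 - 18) ≡ 9/30 mod 43. 30⁻¹ ≡ 33 (mod 43), so λ ≡ 39.
  x = λ² - 18 - 5 = 1521 - 23 ≡ 36; y = λ·(18 - 36) - 11 ≡ 18. → (36, 18)
5P: (36, 18) + (5, 20). λ = (20 - 18)/(5 - 36) ≡ 2/12 mod 43. 12⁻¹ ≡ 18 (mod 43), so λ ≡ 36.
  x = λ² - 36 - 5 = 1296 - 41 ≡ 8; y = λ·(36 - 8) - 18 ≡ 1. → (8, 1)
6P: (8, 1) + (5, 20). λ = (20 - 1)/(5 - 8) ≡ 19/40 mod 43. 40⁻¹ ≡ 14 (mod 43) since 40·14 = 560 ≡ 1, so λ ≡ 8.
  x = λ² - 8 - 5 = 64 - 13 ≡ 8; y = λ·(8 - 8) - 1 ≡ 42. → (8, 42)
7P: (8, 42) + (5, 20). λ = (20 - 42)/(5 - 8) ≡ 21/40 mod 43. 40⁻¹ ≡ 14 (mod 43), so λ ≡ 36.
  x = λ² - 8 - 5 = 1296 - 13 ≡ 36; y = λ·(8 - 36) - 42 ≡ 25. → (36, 25)
8P: (36, 25) + (5, 20). λ = (20 - 25)/(5 - 36) ≡ 38/12 mod 43. 12⁻¹ ≡ 18 (mod 43), so λ ≡ 39.
  x = λ² - 36 - 5 = 1521 - 41 ≡ 18; y = λ·(36 - 18) - 25 ≡ 32. → (18, 32)
9P: (18, 32) + (5, 20). λ = (20 - 32)/(5 - 18) ≡ 31/30 mod 43. 30⁻¹ ≡ 33 (mod 43), so λ ≡ 34.
  x = λ² - 18 - 5 = 1156 - 23 ≡ 15; y = λ·(18 - 15) - 32 ≡ 27. → (15, 27)
10P: (15, 27) + (5, 20). λ = (20 - 27)/(5 - 15) ≡ 36/33 mod 43. 33⁻¹ ≡ 30 (mod 43), so λ ≡ 5.
  x = λ² - 15 - 5 = 25 - 20 ≡ 5; y = λ·(15 - 5) - 27 ≡ 23. → (5, 23)
11P: (5, 23) + (5, 20): same x and y₁ ≡ -y₂, so the sum is ∞.
11P = ∞, so the order is 11.

11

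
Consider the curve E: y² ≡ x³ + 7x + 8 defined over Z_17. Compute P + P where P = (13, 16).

tangent at (13, 16): λ = (3·13² + 7)/(2·16) ≡ 4/15. 15⁻¹ ≡ 8 (mod 17) since 15·8 = 120 ≡ 1, so λ ≡ 4·8 ≡ 15.
  x = λ² - 13 - 13 = 225 - 26 ≡ 12; y = λ·(13 - 12) - 16 ≡ 16. → (12, 16)

(12, 16)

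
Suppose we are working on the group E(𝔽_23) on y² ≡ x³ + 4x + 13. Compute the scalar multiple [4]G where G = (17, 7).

(12, 8)

Double-and-add on 4 = (100)₂. Start with G = (17, 7) for the leading 1-bit.
double: tangent at (17, 7): λ = (3·17² + 4)/(2·7) ≡ 20/14. 14⁻¹ ≡ 5 (mod 23) since 14·5 = 70 ≡ 1, so λ ≡ 20·5 ≡ 8.
  x = λ² - 17 - 17 = 64 - 34 ≡ 7; y = λ·(17 - 7) - 7 ≡ 4. → (7, 4)
double: tangent at (7, 4): λ = (3·7² + 4)/(2·4) ≡ 13/8. 8⁻¹ ≡ 3 (mod 23), so λ ≡ 13·3 ≡ 16.
  x = λ² - 7 - 7 = 256 - 14 ≡ 12; y = λ·(7 - 12) - 4 ≡ 8. → (12, 8)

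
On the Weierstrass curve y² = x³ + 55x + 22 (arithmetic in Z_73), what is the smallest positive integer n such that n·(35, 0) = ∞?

2P: (35, 0) + (35, 0): same x and y₁ ≡ -y₂, so the sum is ∞.
2P = ∞, so the order is 2.

2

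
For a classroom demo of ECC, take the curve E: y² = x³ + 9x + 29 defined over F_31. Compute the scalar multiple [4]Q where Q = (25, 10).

(20, 26)

Repeated addition: build up to 4Q.
2Q: tangent at (25, 10): λ = (3·25² + 9)/(2·10) ≡ 24/20. 20⁻¹ ≡ 14 (mod 31), so λ ≡ 24·14 ≡ 26.
  x = λ² - 25 - 25 = 676 - 50 ≡ 6; y = λ·(25 - 6) - 10 ≡ 19. → (6, 19)
3Q: (6, 19) + (25, 10). λ = (10 - 19)/(25 - 6) ≡ 22/19 mod 31. 19⁻¹ ≡ 18 (mod 31), so λ ≡ 24.
  x = λ² - 6 - 25 = 576 - 31 ≡ 18; y = λ·(6 - 18) - 19 ≡ 3. → (18, 3)
4Q: (18, 3) + (25, 10). λ = (10 - 3)/(25 - 18) ≡ 7/7 mod 31. 7⁻¹ ≡ 9 (mod 31) since 7·9 = 63 ≡ 1, so λ ≡ 1.
  x = λ² - 18 - 25 = 1 - 43 ≡ 20; y = λ·(18 - 20) - 3 ≡ 26. → (20, 26)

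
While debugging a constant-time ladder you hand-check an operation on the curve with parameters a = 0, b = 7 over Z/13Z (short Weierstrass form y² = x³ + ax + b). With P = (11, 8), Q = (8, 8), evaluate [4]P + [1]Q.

(11, 8)

First 4P:
Double-and-add on 4 = (100)₂. Start with P = (11, 8) for the leading 1-bit.
double: tangent at (11, 8): λ = (3·11² + 0)/(2·8) ≡ 12/3. 3⁻¹ ≡ 9 (mod 13), so λ ≡ 12·9 ≡ 4.
  x = λ² - 11 - 11 = 16 - 22 ≡ 7; y = λ·(11 - 7) - 8 ≡ 8. → (7, 8)
double: tangent at (7, 8): λ = (3·7² + 0)/(2·8) ≡ 4/3. 3⁻¹ ≡ 9 (mod 13), so λ ≡ 4·9 ≡ 10.
  x = λ² - 7 - 7 = 100 - 14 ≡ 8; y = λ·(7 - 8) - 8 ≡ 8. → (8, 8)
4P = (8, 8).
Finally 4P + Q:
tangent at (8, 8): λ = (3·8² + 0)/(2·8) ≡ 10/3. 3⁻¹ ≡ 9 (mod 13), so λ ≡ 10·9 ≡ 12.
  x = λ² - 8 - 8 = 144 - 16 ≡ 11; y = λ·(8 - 11) - 8 ≡ 8. → (11, 8)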